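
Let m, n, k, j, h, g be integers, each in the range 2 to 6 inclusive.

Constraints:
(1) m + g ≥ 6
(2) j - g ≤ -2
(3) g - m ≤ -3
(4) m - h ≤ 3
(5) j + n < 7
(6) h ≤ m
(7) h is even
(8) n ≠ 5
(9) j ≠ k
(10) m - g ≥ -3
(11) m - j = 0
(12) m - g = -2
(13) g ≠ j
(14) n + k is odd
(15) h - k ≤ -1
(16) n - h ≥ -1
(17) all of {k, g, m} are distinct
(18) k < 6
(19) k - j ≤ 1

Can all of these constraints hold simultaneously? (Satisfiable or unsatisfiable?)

Constraints 2, 3, 4, 15, and 19 give h − m ≥ -3, m − g ≥ 3, g − j ≥ 2, j − k ≥ -1, k − h ≥ 1.
Adding all 5 inequalities: the left sides telescope to 0, and the right sides sum to (-3) + 3 + 2 + (-1) + 1 = 2. So 0 ≥ 2, which is false.

Unsatisfiable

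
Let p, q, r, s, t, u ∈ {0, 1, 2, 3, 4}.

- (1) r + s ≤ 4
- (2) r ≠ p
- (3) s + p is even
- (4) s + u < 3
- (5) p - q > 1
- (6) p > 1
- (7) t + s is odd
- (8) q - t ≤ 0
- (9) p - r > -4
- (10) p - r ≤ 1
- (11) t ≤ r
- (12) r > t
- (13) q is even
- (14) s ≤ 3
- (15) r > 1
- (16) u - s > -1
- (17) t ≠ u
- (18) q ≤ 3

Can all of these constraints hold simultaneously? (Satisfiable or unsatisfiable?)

Satisfiable

Take p = 2, q = 0, r = 4, s = 0, t = 3, u = 2. Then constraint 1: r + s = 4; constraint 4: s + u = 2; constraint 5: p - q = 2, and every other listed constraint is also met.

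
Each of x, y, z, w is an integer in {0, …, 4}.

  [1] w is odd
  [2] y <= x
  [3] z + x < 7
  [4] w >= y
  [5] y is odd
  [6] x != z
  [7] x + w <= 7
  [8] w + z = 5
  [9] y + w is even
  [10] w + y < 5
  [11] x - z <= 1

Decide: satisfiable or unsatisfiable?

Setting (x, y, z, w) = (3, 1, 2, 3) satisfies everything: constraint 3: z + x = 5; constraint 7: x + w = 6; constraint 8: w + z = 5, and the others follow.

Satisfiable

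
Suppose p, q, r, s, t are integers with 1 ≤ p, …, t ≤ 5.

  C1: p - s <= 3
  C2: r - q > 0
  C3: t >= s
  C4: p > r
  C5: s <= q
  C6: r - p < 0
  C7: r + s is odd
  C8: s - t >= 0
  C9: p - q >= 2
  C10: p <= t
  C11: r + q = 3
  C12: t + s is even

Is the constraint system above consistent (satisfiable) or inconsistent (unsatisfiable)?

Constraints 2, 5, 6, 8, and 10 give q < r, r < p, p ≤ t, t ≤ s, s ≤ q. Chaining: q < r < p ≤ t ≤ s ≤ q, which forces q < q — impossible.

Unsatisfiable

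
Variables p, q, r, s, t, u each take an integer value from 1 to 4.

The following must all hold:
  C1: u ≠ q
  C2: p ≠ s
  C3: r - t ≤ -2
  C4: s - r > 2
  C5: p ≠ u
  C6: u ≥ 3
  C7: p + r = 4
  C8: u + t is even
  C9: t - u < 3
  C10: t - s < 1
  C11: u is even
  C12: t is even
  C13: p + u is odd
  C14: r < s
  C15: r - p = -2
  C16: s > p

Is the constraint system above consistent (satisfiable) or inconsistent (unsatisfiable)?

Try p = 3, q = 1, r = 1, s = 4, t = 4, u = 4.
Check constraint 3: r - t = -3; constraint 4: s - r = 3. The remaining constraints are straightforward to verify.

Satisfiable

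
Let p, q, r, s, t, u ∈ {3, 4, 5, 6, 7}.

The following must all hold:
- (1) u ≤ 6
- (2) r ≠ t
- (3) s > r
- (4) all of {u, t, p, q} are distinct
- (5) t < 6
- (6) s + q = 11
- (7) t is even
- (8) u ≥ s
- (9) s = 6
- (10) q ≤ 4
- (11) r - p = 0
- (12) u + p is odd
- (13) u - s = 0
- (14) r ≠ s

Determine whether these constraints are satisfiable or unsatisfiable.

From constraints 1 and 8: s ≤ u ≤ 6. From constraint 10: q ≤ 4. Hence s + q ≤ 10. But constraint 6 requires s + q = 11, and 11 > 10. Contradiction.

Unsatisfiable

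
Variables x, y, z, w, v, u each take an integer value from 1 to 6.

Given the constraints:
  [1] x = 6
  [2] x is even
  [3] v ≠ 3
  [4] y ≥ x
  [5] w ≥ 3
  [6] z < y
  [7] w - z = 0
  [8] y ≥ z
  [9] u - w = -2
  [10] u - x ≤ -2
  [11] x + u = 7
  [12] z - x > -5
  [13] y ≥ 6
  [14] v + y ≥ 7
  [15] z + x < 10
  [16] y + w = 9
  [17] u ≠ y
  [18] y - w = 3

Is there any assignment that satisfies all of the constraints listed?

Satisfiable

Take x = 6, y = 6, z = 3, w = 3, v = 1, u = 1. Then constraint 7: w - z = 0; constraint 9: u - w = -2, and every other listed constraint is also met.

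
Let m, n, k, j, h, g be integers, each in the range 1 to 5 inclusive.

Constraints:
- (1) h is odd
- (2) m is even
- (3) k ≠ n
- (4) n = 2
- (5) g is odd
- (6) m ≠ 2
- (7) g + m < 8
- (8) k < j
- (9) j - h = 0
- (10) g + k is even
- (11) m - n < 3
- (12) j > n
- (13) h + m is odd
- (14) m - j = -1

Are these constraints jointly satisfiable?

Satisfiable

Setting (m, n, k, j, h, g) = (4, 2, 1, 5, 5, 1) satisfies everything: constraint 7: g + m = 5; constraint 9: j - h = 0; constraint 11: m - n = 2, and the others follow.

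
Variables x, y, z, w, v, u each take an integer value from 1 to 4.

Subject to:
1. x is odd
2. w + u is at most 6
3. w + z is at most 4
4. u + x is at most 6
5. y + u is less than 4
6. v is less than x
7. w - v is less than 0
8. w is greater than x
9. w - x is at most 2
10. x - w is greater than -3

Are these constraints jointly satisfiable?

Constraints 6, 7, and 8 give x < w, w < v, v < x. Chaining: x < w < v < x, which forces x < x — impossible.

Unsatisfiable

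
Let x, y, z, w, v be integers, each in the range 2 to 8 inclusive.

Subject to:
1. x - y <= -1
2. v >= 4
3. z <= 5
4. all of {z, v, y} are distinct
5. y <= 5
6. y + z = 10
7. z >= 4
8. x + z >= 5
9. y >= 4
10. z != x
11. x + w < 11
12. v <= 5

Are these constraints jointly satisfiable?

Unsatisfiable

Constraints 2, 3, 5, 7, 9, and 12 confine each of z, v, y to the 2 values {4, 5}.
Constraint 4 requires all 3 of them to be distinct, but only 2 values are available — impossible by the pigeonhole principle.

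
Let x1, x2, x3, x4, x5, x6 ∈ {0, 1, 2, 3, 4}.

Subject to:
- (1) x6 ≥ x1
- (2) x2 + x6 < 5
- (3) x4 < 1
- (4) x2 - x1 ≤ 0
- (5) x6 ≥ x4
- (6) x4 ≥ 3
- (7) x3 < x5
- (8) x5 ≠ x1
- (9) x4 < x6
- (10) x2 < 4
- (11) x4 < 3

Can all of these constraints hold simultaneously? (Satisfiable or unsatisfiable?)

Unsatisfiable

From constraint 6: x4 ≥ 3. From constraint 11: x4 ≤ 2. But 2 < 3, so no value of x4 works.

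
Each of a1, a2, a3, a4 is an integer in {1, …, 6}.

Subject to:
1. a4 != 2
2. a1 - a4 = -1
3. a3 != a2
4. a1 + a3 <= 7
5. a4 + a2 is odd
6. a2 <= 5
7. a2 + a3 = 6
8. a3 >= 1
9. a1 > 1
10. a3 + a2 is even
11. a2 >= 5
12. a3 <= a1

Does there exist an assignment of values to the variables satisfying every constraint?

Try a1 = 5, a2 = 5, a3 = 1, a4 = 6.
Check constraint 2: a1 - a4 = -1; constraint 4: a1 + a3 = 6. The remaining constraints are straightforward to verify.

Satisfiable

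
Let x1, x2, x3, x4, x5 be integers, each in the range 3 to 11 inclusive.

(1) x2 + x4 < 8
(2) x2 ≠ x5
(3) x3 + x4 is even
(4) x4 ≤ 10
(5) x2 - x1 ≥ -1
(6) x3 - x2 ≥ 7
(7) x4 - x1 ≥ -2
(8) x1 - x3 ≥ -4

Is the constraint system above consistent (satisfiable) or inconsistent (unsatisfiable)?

Constraints 5, 6, and 8 give x3 − x2 ≥ 7, x2 − x1 ≥ -1, x1 − x3 ≥ -4.
Adding all 3 inequalities: the left sides telescope to 0, and the right sides sum to 7 + (-1) + (-4) = 2. So 0 ≥ 2, which is false.

Unsatisfiable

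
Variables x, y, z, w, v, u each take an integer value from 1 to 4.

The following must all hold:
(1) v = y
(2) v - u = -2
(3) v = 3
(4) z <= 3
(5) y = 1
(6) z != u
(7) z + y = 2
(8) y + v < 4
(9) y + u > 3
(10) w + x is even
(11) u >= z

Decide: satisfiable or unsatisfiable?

Unsatisfiable

Constraint 3 fixes v = 3 and constraint 5 fixes y = 1, but constraint 1 requires v = y. Since 3 ≠ 1, contradiction.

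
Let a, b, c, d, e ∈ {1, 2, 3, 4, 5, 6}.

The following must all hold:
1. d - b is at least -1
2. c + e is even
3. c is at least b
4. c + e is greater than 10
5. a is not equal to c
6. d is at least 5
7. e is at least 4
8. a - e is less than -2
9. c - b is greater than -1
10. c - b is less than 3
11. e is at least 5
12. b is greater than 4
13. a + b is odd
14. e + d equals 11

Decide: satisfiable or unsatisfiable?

Take a = 2, b = 5, c = 6, d = 5, e = 6. Then constraint 1: d - b = 0; constraint 4: c + e = 12; constraint 8: a - e = -4, and every other listed constraint is also met.

Satisfiable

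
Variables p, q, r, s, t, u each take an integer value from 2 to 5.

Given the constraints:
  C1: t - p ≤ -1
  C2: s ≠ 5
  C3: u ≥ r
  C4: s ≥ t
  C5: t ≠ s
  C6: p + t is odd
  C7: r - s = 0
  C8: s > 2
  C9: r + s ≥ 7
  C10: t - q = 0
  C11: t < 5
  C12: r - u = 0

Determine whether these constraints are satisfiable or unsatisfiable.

The assignment p = 5, q = 2, r = 4, s = 4, t = 2, u = 4 works:
  constraint 1 holds since t - p = -3.
  constraint 7 holds since r - s = 0.
The rest check out directly.

Satisfiable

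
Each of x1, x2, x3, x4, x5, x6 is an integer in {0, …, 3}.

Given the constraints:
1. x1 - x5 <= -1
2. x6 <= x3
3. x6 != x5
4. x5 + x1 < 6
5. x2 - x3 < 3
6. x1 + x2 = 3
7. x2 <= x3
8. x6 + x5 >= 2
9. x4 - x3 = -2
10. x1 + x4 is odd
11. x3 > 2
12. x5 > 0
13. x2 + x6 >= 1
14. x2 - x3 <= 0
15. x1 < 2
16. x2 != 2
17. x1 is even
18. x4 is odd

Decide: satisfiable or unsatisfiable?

One satisfying assignment is x1 = 0, x2 = 3, x3 = 3, x4 = 1, x5 = 3, x6 = 1.
For the less obvious constraints — constraint 1: x1 - x5 = -3; constraint 4: x5 + x1 = 3; constraint 5: x2 - x3 = 0 — and the others hold by inspection.

Satisfiable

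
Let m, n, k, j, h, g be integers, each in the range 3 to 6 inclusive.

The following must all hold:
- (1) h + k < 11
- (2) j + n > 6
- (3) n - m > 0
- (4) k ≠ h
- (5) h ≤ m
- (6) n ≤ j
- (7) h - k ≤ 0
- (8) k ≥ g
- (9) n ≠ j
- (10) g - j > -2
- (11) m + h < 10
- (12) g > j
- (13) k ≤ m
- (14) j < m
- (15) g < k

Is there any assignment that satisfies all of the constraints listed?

Constraints 3, 6, 12, 13, and 15 give g < k, k ≤ m, m < n, n ≤ j, j < g. Chaining: g < k ≤ m < n ≤ j < g, which forces g < g — impossible.

Unsatisfiable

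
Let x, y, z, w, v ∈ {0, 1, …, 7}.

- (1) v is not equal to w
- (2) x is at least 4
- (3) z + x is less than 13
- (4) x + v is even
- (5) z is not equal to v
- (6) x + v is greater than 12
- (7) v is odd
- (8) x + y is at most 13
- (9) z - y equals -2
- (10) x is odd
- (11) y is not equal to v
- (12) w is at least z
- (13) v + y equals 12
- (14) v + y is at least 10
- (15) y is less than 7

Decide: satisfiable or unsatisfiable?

Satisfiable

Setting (x, y, z, w, v) = (7, 5, 3, 6, 7) satisfies everything: constraint 3: z + x = 10; constraint 6: x + v = 14; constraint 8: x + y = 12, and the others follow.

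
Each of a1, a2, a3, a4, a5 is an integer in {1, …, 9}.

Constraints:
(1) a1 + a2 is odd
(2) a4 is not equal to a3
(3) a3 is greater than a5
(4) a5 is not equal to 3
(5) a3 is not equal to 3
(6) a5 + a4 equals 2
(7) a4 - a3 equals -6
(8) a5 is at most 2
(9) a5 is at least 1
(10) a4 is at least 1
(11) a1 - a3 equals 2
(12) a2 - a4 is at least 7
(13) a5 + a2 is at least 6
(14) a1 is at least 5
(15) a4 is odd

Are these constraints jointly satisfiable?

The assignment a1 = 9, a2 = 8, a3 = 7, a4 = 1, a5 = 1 works:
  constraint 6 holds since a5 + a4 = 2.
  constraint 7 holds since a4 - a3 = -6.
  constraint 11 holds since a1 - a3 = 2.
The rest check out directly.

Satisfiable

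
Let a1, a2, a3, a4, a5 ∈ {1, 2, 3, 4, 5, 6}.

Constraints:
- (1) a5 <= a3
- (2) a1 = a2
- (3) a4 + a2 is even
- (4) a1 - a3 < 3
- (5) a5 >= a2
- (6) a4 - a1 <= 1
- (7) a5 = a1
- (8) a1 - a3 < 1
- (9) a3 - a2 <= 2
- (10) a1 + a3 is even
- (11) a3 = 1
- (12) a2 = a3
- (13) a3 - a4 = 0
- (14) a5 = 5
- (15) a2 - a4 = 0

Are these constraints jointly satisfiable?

Unsatisfiable

Constraint 14 fixes a5 = 5 and constraint 11 fixes a3 = 1. Constraints 2, 7, and 12 give a5 = a1 = a2 = a3, so a5 = a3. But 5 ≠ 1 — contradiction.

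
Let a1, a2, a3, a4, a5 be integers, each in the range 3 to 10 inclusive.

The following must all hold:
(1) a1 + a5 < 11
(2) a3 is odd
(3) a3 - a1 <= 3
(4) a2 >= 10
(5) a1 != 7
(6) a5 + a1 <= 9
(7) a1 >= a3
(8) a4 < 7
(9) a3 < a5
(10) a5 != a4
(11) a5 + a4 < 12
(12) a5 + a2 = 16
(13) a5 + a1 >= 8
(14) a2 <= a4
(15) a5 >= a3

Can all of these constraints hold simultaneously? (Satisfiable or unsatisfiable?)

From constraints 4 and 14: a4 ≥ a2 and a2 ≥ 10, so a4 ≥ 10. From constraint 8: a4 ≤ 6. But 6 < 10, so no value of a4 works.

Unsatisfiable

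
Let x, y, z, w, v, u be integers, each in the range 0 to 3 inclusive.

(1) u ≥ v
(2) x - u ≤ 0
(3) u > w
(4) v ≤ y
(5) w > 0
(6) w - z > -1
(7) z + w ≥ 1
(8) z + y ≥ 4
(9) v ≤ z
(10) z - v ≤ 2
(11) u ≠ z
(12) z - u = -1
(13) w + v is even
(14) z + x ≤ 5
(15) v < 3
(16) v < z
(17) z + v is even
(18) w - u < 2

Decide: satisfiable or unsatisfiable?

Satisfiable

One satisfying assignment is x = 0, y = 2, z = 2, w = 2, v = 0, u = 3.
For the less obvious constraints — constraint 2: x - u = -3; constraint 6: w - z = 0 — and the others hold by inspection.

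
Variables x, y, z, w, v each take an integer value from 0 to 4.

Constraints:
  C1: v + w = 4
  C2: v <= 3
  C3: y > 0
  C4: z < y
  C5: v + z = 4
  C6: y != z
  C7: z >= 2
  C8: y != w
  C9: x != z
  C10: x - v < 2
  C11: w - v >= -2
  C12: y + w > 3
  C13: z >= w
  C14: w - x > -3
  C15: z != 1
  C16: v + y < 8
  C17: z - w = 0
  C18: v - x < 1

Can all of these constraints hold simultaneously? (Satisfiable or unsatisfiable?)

Satisfiable

Try x = 3, y = 3, z = 2, w = 2, v = 2.
Check constraint 1: v + w = 4; constraint 5: v + z = 4. The remaining constraints are straightforward to verify.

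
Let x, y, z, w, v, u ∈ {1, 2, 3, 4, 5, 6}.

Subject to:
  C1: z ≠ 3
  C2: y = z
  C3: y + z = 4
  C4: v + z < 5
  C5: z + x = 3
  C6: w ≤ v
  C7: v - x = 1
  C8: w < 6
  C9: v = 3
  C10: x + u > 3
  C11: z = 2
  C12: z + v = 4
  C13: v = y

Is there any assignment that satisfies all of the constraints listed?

Unsatisfiable

Constraint 9 fixes v = 3 and constraint 11 fixes z = 2. Constraints 2 and 13 give v = y = z, so v = z. But 3 ≠ 2 — contradiction.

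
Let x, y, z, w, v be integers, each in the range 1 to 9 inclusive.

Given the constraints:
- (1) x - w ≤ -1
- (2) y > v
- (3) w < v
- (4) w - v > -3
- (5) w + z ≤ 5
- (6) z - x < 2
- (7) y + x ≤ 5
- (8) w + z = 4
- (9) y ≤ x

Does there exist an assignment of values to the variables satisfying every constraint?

Unsatisfiable

Constraints 1, 2, 3, and 9 give w < v, v < y, y ≤ x, x < w. Chaining: w < v < y ≤ x < w, which forces w < w — impossible.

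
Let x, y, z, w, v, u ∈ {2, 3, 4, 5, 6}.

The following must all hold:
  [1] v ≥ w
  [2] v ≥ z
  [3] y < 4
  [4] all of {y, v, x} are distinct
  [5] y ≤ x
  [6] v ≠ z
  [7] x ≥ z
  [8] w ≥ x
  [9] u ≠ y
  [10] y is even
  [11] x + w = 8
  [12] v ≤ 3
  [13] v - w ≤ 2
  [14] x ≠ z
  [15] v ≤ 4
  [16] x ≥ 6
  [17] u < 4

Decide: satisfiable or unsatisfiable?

Unsatisfiable

From constraints 8 and 16: w ≥ x and x ≥ 6, so w ≥ 6. From constraints 1 and 12: w ≤ v and v ≤ 3, so w ≤ 3. But 3 < 6, so no value of w works.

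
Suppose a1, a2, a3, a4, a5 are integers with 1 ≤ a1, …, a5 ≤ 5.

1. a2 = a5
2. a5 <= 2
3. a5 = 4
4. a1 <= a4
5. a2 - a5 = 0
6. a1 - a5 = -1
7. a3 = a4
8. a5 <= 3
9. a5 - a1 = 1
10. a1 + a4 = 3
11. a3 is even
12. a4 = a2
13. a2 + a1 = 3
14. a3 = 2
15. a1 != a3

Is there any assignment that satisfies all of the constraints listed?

Constraint 14 fixes a3 = 2 and constraint 3 fixes a5 = 4. Constraints 1, 7, and 12 give a3 = a4 = a2 = a5, so a3 = a5. But 2 ≠ 4 — contradiction.

Unsatisfiable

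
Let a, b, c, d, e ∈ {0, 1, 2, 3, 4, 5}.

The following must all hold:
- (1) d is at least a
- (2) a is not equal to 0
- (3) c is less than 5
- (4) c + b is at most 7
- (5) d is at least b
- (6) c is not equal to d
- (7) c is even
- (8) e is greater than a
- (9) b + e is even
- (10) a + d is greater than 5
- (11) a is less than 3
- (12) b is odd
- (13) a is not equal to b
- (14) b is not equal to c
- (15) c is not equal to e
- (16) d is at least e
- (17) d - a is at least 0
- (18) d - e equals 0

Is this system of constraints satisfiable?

Take a = 2, b = 5, c = 0, d = 5, e = 5. Then constraint 4: c + b = 5; constraint 10: a + d = 7; constraint 17: d - a = 3, and every other listed constraint is also met.

Satisfiable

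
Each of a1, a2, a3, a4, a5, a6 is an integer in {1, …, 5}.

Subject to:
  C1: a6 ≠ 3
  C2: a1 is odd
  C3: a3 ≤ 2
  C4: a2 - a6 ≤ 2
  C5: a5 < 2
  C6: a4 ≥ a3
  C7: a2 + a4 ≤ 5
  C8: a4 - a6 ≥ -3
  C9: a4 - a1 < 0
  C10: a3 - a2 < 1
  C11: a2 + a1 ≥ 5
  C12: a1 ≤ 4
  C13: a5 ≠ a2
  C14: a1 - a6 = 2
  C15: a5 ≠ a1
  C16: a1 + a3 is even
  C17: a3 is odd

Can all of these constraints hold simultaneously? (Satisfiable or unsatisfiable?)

Satisfiable

Try a1 = 3, a2 = 3, a3 = 1, a4 = 1, a5 = 1, a6 = 1.
Check constraint 4: a2 - a6 = 2; constraint 7: a2 + a4 = 4. The remaining constraints are straightforward to verify.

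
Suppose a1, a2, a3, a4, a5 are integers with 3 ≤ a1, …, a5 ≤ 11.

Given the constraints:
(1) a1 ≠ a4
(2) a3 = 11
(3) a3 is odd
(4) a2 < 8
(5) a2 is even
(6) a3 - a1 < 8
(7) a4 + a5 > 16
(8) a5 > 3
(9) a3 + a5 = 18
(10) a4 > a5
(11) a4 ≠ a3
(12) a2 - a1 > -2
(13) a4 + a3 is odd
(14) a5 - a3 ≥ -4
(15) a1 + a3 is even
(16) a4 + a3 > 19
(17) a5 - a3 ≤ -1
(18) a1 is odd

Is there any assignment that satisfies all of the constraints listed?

Satisfiable

Take a1 = 5, a2 = 6, a3 = 11, a4 = 10, a5 = 7. Then constraint 6: a3 - a1 = 6; constraint 7: a4 + a5 = 17, and every other listed constraint is also met.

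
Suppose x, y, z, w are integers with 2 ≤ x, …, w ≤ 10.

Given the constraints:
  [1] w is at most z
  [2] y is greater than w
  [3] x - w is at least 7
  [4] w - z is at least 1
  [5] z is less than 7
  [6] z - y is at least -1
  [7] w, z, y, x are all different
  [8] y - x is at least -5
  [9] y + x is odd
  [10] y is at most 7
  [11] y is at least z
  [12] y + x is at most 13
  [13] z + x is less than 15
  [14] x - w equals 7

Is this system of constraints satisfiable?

Constraints 3, 4, 6, and 8 give x − w ≥ 7, w − z ≥ 1, z − y ≥ -1, y − x ≥ -5.
Adding all 4 inequalities: the left sides telescope to 0, and the right sides sum to 7 + 1 + (-1) + (-5) = 2. So 0 ≥ 2, which is false.

Unsatisfiable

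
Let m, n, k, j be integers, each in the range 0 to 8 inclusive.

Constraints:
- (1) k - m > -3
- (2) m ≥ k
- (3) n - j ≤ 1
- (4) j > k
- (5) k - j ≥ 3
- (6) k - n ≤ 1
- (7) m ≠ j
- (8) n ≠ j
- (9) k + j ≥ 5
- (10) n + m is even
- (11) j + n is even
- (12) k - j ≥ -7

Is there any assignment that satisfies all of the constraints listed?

Unsatisfiable

Constraints 3, 5, and 6 give j − n ≥ -1, n − k ≥ -1, k − j ≥ 3.
Adding all 3 inequalities: the left sides telescope to 0, and the right sides sum to (-1) + (-1) + 3 = 1. So 0 ≥ 1, which is false.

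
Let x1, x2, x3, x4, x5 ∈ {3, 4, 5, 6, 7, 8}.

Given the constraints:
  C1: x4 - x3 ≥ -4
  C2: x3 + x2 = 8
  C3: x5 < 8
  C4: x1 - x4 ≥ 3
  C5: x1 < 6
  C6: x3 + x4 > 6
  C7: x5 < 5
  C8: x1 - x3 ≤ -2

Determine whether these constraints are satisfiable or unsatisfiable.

Unsatisfiable

Constraints 1, 4, and 8 give x3 − x1 ≥ 2, x1 − x4 ≥ 3, x4 − x3 ≥ -4.
Adding all 3 inequalities: the left sides telescope to 0, and the right sides sum to 2 + 3 + (-4) = 1. So 0 ≥ 1, which is false.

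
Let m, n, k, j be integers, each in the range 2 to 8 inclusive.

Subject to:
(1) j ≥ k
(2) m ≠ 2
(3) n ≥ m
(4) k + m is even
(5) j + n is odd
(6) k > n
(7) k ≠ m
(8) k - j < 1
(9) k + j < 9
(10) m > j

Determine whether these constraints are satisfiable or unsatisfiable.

Unsatisfiable

Constraints 1, 3, 6, and 10 give j < m, m ≤ n, n < k, k ≤ j. Chaining: j < m ≤ n < k ≤ j, which forces j < j — impossible.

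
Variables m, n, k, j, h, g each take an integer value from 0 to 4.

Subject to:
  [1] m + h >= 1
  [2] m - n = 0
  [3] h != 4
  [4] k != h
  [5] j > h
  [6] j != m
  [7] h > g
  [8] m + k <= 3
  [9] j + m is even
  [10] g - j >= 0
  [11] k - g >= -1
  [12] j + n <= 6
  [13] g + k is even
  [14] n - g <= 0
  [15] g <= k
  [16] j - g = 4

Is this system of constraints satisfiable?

Constraints 5, 7, and 10 give g < h, h < j, j ≤ g. Chaining: g < h < j ≤ g, which forces g < g — impossible.

Unsatisfiable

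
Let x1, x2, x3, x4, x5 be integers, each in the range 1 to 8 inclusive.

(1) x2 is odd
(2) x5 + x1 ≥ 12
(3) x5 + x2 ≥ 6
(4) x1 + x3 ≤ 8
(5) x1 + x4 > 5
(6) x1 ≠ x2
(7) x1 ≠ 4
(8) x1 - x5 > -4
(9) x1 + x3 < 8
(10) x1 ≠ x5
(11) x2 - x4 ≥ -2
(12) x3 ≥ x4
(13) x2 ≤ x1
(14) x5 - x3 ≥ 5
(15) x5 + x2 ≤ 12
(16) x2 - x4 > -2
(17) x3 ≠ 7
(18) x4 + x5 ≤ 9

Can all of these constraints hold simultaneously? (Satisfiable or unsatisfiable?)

Satisfiable

Take x1 = 6, x2 = 1, x3 = 1, x4 = 1, x5 = 8. Then constraint 2: x5 + x1 = 14; constraint 3: x5 + x2 = 9, and every other listed constraint is also met.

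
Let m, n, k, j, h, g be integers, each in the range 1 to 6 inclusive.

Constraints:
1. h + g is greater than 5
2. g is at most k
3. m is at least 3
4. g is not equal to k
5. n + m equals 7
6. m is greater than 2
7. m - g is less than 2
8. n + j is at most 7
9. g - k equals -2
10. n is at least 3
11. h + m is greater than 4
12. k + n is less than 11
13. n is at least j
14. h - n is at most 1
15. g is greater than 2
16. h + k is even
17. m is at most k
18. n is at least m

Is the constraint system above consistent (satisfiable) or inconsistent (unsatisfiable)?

Satisfiable

The assignment m = 3, n = 4, k = 6, j = 1, h = 2, g = 4 works:
  constraint 1 holds since h + g = 6.
  constraint 5 holds since n + m = 7.
The rest check out directly.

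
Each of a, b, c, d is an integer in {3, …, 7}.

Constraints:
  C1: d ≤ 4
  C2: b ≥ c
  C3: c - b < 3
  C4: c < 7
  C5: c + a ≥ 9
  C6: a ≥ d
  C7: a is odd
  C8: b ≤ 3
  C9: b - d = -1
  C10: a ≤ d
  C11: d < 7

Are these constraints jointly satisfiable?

From constraints 2 and 8: c ≤ b ≤ 3. From constraints 1 and 10: a ≤ d ≤ 4. Hence c + a ≤ 7. But constraint 5 requires c + a ≥ 9, and 9 > 7. Contradiction.

Unsatisfiable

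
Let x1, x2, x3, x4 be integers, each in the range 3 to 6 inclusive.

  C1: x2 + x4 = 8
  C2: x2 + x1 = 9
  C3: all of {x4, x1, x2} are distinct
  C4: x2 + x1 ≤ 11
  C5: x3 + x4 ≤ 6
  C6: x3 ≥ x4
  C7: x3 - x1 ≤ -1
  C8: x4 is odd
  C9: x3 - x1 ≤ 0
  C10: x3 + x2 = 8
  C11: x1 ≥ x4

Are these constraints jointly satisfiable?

The assignment x1 = 4, x2 = 5, x3 = 3, x4 = 3 works:
  constraint 1 holds since x2 + x4 = 8.
  constraint 2 holds since x2 + x1 = 9.
  constraint 4 holds since x2 + x1 = 9.
The rest check out directly.

Satisfiable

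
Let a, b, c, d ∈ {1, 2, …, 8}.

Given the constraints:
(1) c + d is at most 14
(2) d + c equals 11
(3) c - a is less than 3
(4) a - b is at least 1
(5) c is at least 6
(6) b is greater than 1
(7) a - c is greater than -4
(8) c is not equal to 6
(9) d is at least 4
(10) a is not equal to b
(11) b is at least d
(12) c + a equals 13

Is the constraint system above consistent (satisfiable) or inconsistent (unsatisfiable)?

Satisfiable

Try a = 6, b = 5, c = 7, d = 4.
Check constraint 1: c + d = 11; constraint 2: d + c = 11. The remaining constraints are straightforward to verify.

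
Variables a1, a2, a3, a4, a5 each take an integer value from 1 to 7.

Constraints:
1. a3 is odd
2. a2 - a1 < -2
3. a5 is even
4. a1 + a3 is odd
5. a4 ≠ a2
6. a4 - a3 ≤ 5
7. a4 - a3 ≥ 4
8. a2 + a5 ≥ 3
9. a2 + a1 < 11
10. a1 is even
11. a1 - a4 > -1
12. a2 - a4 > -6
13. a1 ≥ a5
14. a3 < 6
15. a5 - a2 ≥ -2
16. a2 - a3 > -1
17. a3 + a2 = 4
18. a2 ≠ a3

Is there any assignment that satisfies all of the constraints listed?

Take a1 = 6, a2 = 3, a3 = 1, a4 = 6, a5 = 2. Then constraint 2: a2 - a1 = -3; constraint 6: a4 - a3 = 5, and every other listed constraint is also met.

Satisfiable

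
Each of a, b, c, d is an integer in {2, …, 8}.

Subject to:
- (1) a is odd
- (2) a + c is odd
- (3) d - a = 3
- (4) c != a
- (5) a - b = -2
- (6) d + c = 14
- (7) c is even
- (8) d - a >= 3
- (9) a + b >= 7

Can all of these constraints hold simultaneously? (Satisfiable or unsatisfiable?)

The assignment a = 3, b = 5, c = 8, d = 6 works:
  constraint 3 holds since d - a = 3.
  constraint 5 holds since a - b = -2.
  constraint 6 holds since d + c = 14.
The rest check out directly.

Satisfiable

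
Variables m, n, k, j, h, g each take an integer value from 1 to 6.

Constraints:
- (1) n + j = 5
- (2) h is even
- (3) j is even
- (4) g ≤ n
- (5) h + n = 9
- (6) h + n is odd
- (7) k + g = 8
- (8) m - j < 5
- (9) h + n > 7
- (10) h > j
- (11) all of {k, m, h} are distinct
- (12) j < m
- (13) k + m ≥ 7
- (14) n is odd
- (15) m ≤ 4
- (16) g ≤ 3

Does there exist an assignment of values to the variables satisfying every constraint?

Satisfiable

The assignment m = 4, n = 3, k = 5, j = 2, h = 6, g = 3 works:
  constraint 1 holds since n + j = 5.
  constraint 5 holds since h + n = 9.
The rest check out directly.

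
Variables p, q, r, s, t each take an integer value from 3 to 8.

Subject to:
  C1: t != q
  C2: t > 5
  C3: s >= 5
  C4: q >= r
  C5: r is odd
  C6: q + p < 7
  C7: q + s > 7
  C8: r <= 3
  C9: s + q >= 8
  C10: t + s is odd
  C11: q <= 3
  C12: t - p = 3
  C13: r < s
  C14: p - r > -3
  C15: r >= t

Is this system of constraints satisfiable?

Unsatisfiable

From constraint 2: t ≥ 6. From constraints 8 and 15: t ≤ r and r ≤ 3, so t ≤ 3. But 3 < 6, so no value of t works.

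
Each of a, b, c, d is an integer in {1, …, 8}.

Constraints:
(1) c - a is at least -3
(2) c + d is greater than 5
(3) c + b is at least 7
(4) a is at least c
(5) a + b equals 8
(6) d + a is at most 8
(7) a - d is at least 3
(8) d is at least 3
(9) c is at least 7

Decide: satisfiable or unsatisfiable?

From constraint 8: d ≥ 3. From constraints 4 and 9: a ≥ c ≥ 7. Hence d + a ≥ 10. But constraint 6 requires d + a ≤ 8, and 8 < 10. Contradiction.

Unsatisfiable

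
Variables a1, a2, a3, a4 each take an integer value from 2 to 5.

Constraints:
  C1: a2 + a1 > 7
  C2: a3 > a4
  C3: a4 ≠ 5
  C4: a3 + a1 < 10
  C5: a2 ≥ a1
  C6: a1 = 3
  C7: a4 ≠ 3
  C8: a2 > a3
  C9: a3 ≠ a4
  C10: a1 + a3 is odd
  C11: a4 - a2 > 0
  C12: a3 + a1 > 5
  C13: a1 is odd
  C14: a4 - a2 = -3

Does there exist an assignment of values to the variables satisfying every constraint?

Unsatisfiable

Constraints 2, 8, and 11 give a3 < a2, a2 < a4, a4 < a3. Chaining: a3 < a2 < a4 < a3, which forces a3 < a3 — impossible.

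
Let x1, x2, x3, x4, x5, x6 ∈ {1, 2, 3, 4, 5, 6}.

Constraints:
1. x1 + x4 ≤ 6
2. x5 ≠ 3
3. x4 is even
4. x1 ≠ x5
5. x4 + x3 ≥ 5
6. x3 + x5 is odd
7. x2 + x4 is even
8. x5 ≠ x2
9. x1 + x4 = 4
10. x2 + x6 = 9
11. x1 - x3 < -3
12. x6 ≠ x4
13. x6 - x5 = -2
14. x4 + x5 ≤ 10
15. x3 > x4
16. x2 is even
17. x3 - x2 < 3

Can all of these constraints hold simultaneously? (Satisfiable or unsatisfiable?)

Satisfiable

The assignment x1 = 2, x2 = 6, x3 = 6, x4 = 2, x5 = 5, x6 = 3 works:
  constraint 1 holds since x1 + x4 = 4.
  constraint 5 holds since x4 + x3 = 8.
  constraint 9 holds since x1 + x4 = 4.
The rest check out directly.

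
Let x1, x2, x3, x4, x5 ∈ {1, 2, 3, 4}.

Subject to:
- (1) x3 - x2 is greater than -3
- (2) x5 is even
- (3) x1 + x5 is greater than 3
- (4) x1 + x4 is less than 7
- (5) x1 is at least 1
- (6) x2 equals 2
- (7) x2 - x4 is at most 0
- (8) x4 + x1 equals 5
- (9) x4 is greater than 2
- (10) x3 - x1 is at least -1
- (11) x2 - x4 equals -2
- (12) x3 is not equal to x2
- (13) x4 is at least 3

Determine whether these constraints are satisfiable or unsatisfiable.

Satisfiable

The assignment x1 = 1, x2 = 2, x3 = 1, x4 = 4, x5 = 4 works:
  constraint 1 holds since x3 - x2 = -1.
  constraint 3 holds since x1 + x5 = 5.
The rest check out directly.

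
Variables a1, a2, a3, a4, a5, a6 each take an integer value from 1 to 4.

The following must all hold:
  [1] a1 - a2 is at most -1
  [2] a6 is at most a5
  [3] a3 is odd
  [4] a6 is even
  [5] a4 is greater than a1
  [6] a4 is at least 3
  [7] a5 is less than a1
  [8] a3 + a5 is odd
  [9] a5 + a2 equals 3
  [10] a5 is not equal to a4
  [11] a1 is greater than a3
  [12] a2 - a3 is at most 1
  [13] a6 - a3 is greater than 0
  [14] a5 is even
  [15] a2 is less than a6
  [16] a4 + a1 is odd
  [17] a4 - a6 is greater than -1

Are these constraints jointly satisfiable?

Unsatisfiable

Constraints 1, 2, 7, and 15 give a6 ≤ a5, a5 < a1, a1 < a2, a2 < a6. Chaining: a6 ≤ a5 < a1 < a2 < a6, which forces a6 < a6 — impossible.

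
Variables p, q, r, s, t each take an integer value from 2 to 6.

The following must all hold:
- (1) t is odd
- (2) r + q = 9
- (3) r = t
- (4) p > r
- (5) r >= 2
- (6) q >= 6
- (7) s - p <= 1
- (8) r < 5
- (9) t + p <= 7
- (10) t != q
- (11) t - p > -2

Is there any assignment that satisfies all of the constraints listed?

Satisfiable

Setting (p, q, r, s, t) = (4, 6, 3, 5, 3) satisfies everything: constraint 2: r + q = 9; constraint 7: s - p = 1, and the others follow.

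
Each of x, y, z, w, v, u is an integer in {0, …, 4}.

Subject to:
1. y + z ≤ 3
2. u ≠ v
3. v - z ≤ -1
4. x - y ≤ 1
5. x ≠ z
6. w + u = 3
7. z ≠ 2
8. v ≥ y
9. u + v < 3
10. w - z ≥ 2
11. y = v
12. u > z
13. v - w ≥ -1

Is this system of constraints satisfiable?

Constraints 3, 10, and 13 give z − v ≥ 1, v − w ≥ -1, w − z ≥ 2.
Adding all 3 inequalities: the left sides telescope to 0, and the right sides sum to 1 + (-1) + 2 = 2. So 0 ≥ 2, which is false.

Unsatisfiable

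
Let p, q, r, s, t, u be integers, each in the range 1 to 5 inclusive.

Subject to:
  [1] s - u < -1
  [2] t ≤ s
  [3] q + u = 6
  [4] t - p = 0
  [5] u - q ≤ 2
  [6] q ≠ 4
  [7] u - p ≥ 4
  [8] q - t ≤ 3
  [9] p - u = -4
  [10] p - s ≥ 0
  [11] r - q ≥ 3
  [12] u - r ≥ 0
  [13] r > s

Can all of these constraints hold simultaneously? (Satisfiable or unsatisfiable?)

Constraints 5, 11, and 12 give r − q ≥ 3, q − u ≥ -2, u − r ≥ 0.
Adding all 3 inequalities: the left sides telescope to 0, and the right sides sum to 3 + (-2) + 0 = 1. So 0 ≥ 1, which is false.

Unsatisfiable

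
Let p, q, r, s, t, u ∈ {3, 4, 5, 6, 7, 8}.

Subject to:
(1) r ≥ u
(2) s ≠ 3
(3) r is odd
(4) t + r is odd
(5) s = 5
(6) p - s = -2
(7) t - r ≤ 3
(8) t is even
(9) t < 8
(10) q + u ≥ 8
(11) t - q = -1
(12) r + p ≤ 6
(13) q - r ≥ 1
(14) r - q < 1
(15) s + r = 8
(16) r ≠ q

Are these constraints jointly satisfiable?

Satisfiable

The assignment p = 3, q = 5, r = 3, s = 5, t = 4, u = 3 works:
  constraint 6 holds since p - s = -2.
  constraint 7 holds since t - r = 1.
  constraint 10 holds since q + u = 8.
The rest check out directly.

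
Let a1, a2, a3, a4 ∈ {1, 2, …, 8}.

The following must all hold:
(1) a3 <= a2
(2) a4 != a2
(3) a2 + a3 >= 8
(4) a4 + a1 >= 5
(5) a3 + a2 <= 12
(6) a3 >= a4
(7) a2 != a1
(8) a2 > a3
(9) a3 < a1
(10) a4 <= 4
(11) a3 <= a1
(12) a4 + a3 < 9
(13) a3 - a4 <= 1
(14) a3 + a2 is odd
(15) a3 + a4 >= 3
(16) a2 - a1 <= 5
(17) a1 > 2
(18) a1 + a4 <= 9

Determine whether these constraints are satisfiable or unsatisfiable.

One satisfying assignment is a1 = 5, a2 = 8, a3 = 3, a4 = 3.
For the less obvious constraints — constraint 3: a2 + a3 = 11; constraint 4: a4 + a1 = 8 — and the others hold by inspection.

Satisfiable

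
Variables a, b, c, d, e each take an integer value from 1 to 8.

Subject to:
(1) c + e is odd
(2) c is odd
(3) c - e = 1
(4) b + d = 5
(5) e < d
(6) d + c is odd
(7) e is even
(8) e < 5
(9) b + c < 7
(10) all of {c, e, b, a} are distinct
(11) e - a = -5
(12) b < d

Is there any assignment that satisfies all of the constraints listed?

Setting (a, b, c, d, e) = (7, 1, 3, 4, 2) satisfies everything: constraint 3: c - e = 1; constraint 4: b + d = 5, and the others follow.

Satisfiable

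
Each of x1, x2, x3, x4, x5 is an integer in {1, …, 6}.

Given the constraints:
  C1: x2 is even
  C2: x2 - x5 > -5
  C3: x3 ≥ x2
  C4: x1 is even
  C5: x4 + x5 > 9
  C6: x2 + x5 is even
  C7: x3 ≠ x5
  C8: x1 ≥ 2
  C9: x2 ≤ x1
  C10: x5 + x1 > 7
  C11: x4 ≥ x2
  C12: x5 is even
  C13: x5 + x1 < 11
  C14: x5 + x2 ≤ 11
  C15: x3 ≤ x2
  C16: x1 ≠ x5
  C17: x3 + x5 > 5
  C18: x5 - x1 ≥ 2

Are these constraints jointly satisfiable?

Satisfiable

Try x1 = 4, x2 = 2, x3 = 2, x4 = 6, x5 = 6.
Check constraint 2: x2 - x5 = -4; constraint 5: x4 + x5 = 12; constraint 10: x5 + x1 = 10. The remaining constraints are straightforward to verify.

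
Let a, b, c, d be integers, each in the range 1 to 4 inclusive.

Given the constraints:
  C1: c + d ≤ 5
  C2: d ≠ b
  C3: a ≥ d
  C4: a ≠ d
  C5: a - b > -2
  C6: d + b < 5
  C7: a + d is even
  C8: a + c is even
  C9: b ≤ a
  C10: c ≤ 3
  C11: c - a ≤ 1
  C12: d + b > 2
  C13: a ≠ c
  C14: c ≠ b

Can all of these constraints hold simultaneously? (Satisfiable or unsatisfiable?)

Satisfiable

Setting (a, b, c, d) = (3, 2, 1, 1) satisfies everything: constraint 1: c + d = 2; constraint 5: a - b = 1; constraint 6: d + b = 3, and the others follow.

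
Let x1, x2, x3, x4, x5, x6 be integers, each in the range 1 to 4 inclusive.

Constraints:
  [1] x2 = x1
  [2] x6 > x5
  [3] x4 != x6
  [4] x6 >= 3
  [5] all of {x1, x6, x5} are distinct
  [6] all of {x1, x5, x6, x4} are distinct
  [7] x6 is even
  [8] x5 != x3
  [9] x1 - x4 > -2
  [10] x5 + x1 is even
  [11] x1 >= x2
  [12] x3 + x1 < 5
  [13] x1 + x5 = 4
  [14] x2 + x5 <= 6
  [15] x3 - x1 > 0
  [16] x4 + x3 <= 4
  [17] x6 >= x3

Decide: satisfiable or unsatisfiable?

Satisfiable

Try x1 = 1, x2 = 1, x3 = 2, x4 = 2, x5 = 3, x6 = 4.
Check constraint 9: x1 - x4 = -1; constraint 12: x3 + x1 = 3; constraint 13: x1 + x5 = 4. The remaining constraints are straightforward to verify.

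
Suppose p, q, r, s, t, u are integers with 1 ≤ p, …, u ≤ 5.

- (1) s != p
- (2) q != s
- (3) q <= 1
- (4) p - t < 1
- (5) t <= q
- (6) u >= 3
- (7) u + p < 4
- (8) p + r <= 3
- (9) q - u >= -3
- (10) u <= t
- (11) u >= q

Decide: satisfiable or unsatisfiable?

From constraints 6 and 10: t ≥ u and u ≥ 3, so t ≥ 3. From constraints 3 and 5: t ≤ q and q ≤ 1, so t ≤ 1. But 1 < 3, so no value of t works.

Unsatisfiable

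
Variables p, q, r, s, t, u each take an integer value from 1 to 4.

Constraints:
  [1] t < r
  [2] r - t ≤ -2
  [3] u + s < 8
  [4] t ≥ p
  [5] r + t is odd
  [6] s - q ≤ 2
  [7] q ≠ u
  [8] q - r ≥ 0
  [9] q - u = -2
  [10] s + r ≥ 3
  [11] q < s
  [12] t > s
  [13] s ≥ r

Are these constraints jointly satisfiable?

Constraints 1, 8, 11, and 12 give s < t, t < r, r ≤ q, q < s. Chaining: s < t < r ≤ q < s, which forces s < s — impossible.

Unsatisfiable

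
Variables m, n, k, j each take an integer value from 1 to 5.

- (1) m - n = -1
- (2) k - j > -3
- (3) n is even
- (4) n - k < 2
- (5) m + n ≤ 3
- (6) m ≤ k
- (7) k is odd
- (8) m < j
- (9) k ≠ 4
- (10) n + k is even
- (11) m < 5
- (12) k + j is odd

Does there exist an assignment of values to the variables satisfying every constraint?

Unsatisfiable

Constraint 3 makes n even and constraint 7 makes k odd, so n + k must be odd. Constraint 10 says n + k is even — contradiction.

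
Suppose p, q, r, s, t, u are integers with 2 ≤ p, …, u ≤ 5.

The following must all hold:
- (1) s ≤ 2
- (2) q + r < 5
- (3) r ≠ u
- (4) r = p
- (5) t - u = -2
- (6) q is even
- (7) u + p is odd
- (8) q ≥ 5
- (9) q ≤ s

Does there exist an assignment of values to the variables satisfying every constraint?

Unsatisfiable

From constraint 8: q ≥ 5. From constraints 1 and 9: q ≤ s and s ≤ 2, so q ≤ 2. But 2 < 5, so no value of q works.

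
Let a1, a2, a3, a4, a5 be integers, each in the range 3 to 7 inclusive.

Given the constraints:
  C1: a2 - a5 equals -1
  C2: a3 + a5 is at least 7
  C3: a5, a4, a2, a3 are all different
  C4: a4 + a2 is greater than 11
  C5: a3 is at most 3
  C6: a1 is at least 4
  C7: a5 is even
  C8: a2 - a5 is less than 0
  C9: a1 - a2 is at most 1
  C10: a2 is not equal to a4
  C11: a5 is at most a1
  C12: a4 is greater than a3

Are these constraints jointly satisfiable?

Satisfiable

Try a1 = 6, a2 = 5, a3 = 3, a4 = 7, a5 = 6.
Check constraint 1: a2 - a5 = -1; constraint 2: a3 + a5 = 9. The remaining constraints are straightforward to verify.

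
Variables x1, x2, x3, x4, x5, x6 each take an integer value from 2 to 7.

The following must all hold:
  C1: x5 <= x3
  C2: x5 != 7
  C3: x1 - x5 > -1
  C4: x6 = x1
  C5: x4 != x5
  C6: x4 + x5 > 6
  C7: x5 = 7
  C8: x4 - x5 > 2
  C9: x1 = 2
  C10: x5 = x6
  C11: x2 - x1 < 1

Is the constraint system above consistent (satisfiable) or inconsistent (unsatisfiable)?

Constraint 7 fixes x5 = 7 and constraint 9 fixes x1 = 2. Constraints 4 and 10 give x5 = x6 = x1, so x5 = x1. But 7 ≠ 2 — contradiction.

Unsatisfiable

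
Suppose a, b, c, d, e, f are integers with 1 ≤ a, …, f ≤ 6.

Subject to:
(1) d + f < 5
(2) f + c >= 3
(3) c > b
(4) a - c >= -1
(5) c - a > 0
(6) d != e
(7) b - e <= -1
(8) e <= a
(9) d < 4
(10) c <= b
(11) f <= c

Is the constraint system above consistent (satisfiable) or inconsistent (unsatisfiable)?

Unsatisfiable

Constraints 5, 7, 8, and 10 give e ≤ a, a < c, c ≤ b, b < e. Chaining: e ≤ a < c ≤ b < e, which forces e < e — impossible.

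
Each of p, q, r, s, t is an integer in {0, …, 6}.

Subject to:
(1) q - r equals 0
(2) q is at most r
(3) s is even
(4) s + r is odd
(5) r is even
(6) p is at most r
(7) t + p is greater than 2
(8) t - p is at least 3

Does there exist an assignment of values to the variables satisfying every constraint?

Unsatisfiable

Constraint 3 makes s even and constraint 5 makes r even, so s + r must be even. Constraint 4 says s + r is odd — contradiction.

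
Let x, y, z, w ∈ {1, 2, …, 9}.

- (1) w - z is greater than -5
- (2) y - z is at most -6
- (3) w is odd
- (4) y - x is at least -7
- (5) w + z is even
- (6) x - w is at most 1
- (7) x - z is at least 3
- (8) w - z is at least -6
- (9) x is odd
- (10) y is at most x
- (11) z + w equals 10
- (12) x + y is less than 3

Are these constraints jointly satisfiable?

Constraints 2, 4, and 7 give y − x ≥ -7, x − z ≥ 3, z − y ≥ 6.
Adding all 3 inequalities: the left sides telescope to 0, and the right sides sum to (-7) + 3 + 6 = 2. So 0 ≥ 2, which is false.

Unsatisfiable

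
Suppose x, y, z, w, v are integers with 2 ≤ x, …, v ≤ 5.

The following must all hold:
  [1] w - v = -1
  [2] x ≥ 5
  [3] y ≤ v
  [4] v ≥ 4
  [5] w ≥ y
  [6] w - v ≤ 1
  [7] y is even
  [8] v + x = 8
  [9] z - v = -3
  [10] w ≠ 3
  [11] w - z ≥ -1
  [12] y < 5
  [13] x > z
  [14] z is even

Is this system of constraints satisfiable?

Unsatisfiable

From constraint 4: v ≥ 4. From constraint 2: x ≥ 5. Hence v + x ≥ 9. But constraint 8 requires v + x = 8, and 8 < 9. Contradiction.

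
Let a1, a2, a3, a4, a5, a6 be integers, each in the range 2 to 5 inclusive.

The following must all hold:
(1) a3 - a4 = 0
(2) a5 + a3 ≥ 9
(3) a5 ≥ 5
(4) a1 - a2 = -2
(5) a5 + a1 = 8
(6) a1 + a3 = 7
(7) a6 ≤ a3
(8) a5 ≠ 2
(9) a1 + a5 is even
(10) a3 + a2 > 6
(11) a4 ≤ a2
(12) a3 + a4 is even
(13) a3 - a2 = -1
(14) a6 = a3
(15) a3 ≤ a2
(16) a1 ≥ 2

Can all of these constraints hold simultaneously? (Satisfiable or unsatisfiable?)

One satisfying assignment is a1 = 3, a2 = 5, a3 = 4, a4 = 4, a5 = 5, a6 = 4.
For the less obvious constraints — constraint 1: a3 - a4 = 0; constraint 2: a5 + a3 = 9; constraint 4: a1 - a2 = -2 — and the others hold by inspection.

Satisfiable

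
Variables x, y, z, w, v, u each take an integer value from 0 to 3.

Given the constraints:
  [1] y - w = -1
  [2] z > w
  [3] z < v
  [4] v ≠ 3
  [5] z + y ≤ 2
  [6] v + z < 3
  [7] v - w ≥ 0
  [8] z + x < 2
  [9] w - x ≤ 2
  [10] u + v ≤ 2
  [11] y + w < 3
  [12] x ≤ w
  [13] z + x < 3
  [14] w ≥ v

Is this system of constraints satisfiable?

Constraints 2, 3, and 14 give w < z, z < v, v ≤ w. Chaining: w < z < v ≤ w, which forces w < w — impossible.

Unsatisfiable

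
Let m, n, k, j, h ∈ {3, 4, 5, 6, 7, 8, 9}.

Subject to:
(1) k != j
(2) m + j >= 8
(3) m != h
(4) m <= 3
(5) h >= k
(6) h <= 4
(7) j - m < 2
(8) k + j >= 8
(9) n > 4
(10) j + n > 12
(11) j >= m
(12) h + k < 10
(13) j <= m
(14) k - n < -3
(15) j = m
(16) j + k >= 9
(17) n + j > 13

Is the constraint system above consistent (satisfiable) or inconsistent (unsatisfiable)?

Unsatisfiable

From constraints 4 and 13: j ≤ m ≤ 3. From constraints 5 and 6: k ≤ h ≤ 4. Hence j + k ≤ 7. But constraint 16 requires j + k ≥ 9, and 9 > 7. Contradiction.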